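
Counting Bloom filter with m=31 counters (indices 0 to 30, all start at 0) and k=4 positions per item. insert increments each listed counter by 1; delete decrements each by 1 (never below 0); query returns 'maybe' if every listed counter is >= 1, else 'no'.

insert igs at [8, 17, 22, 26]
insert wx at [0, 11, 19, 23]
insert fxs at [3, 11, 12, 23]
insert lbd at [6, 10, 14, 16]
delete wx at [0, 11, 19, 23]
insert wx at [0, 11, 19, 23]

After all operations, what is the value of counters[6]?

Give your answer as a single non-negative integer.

Answer: 1

Derivation:
Step 1: insert igs at [8, 17, 22, 26] -> counters=[0,0,0,0,0,0,0,0,1,0,0,0,0,0,0,0,0,1,0,0,0,0,1,0,0,0,1,0,0,0,0]
Step 2: insert wx at [0, 11, 19, 23] -> counters=[1,0,0,0,0,0,0,0,1,0,0,1,0,0,0,0,0,1,0,1,0,0,1,1,0,0,1,0,0,0,0]
Step 3: insert fxs at [3, 11, 12, 23] -> counters=[1,0,0,1,0,0,0,0,1,0,0,2,1,0,0,0,0,1,0,1,0,0,1,2,0,0,1,0,0,0,0]
Step 4: insert lbd at [6, 10, 14, 16] -> counters=[1,0,0,1,0,0,1,0,1,0,1,2,1,0,1,0,1,1,0,1,0,0,1,2,0,0,1,0,0,0,0]
Step 5: delete wx at [0, 11, 19, 23] -> counters=[0,0,0,1,0,0,1,0,1,0,1,1,1,0,1,0,1,1,0,0,0,0,1,1,0,0,1,0,0,0,0]
Step 6: insert wx at [0, 11, 19, 23] -> counters=[1,0,0,1,0,0,1,0,1,0,1,2,1,0,1,0,1,1,0,1,0,0,1,2,0,0,1,0,0,0,0]
Final counters=[1,0,0,1,0,0,1,0,1,0,1,2,1,0,1,0,1,1,0,1,0,0,1,2,0,0,1,0,0,0,0] -> counters[6]=1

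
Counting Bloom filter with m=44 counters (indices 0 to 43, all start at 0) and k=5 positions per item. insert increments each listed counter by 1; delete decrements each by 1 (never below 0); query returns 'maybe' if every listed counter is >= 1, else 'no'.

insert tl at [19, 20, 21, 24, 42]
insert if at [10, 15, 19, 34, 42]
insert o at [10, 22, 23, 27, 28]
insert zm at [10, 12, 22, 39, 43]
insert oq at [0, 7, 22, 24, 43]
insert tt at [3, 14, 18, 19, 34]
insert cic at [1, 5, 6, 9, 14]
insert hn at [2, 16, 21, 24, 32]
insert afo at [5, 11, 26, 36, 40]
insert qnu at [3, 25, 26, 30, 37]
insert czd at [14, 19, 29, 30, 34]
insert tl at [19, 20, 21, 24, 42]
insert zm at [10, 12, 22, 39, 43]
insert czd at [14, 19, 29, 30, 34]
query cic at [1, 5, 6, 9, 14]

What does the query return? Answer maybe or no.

Answer: maybe

Derivation:
Step 1: insert tl at [19, 20, 21, 24, 42] -> counters=[0,0,0,0,0,0,0,0,0,0,0,0,0,0,0,0,0,0,0,1,1,1,0,0,1,0,0,0,0,0,0,0,0,0,0,0,0,0,0,0,0,0,1,0]
Step 2: insert if at [10, 15, 19, 34, 42] -> counters=[0,0,0,0,0,0,0,0,0,0,1,0,0,0,0,1,0,0,0,2,1,1,0,0,1,0,0,0,0,0,0,0,0,0,1,0,0,0,0,0,0,0,2,0]
Step 3: insert o at [10, 22, 23, 27, 28] -> counters=[0,0,0,0,0,0,0,0,0,0,2,0,0,0,0,1,0,0,0,2,1,1,1,1,1,0,0,1,1,0,0,0,0,0,1,0,0,0,0,0,0,0,2,0]
Step 4: insert zm at [10, 12, 22, 39, 43] -> counters=[0,0,0,0,0,0,0,0,0,0,3,0,1,0,0,1,0,0,0,2,1,1,2,1,1,0,0,1,1,0,0,0,0,0,1,0,0,0,0,1,0,0,2,1]
Step 5: insert oq at [0, 7, 22, 24, 43] -> counters=[1,0,0,0,0,0,0,1,0,0,3,0,1,0,0,1,0,0,0,2,1,1,3,1,2,0,0,1,1,0,0,0,0,0,1,0,0,0,0,1,0,0,2,2]
Step 6: insert tt at [3, 14, 18, 19, 34] -> counters=[1,0,0,1,0,0,0,1,0,0,3,0,1,0,1,1,0,0,1,3,1,1,3,1,2,0,0,1,1,0,0,0,0,0,2,0,0,0,0,1,0,0,2,2]
Step 7: insert cic at [1, 5, 6, 9, 14] -> counters=[1,1,0,1,0,1,1,1,0,1,3,0,1,0,2,1,0,0,1,3,1,1,3,1,2,0,0,1,1,0,0,0,0,0,2,0,0,0,0,1,0,0,2,2]
Step 8: insert hn at [2, 16, 21, 24, 32] -> counters=[1,1,1,1,0,1,1,1,0,1,3,0,1,0,2,1,1,0,1,3,1,2,3,1,3,0,0,1,1,0,0,0,1,0,2,0,0,0,0,1,0,0,2,2]
Step 9: insert afo at [5, 11, 26, 36, 40] -> counters=[1,1,1,1,0,2,1,1,0,1,3,1,1,0,2,1,1,0,1,3,1,2,3,1,3,0,1,1,1,0,0,0,1,0,2,0,1,0,0,1,1,0,2,2]
Step 10: insert qnu at [3, 25, 26, 30, 37] -> counters=[1,1,1,2,0,2,1,1,0,1,3,1,1,0,2,1,1,0,1,3,1,2,3,1,3,1,2,1,1,0,1,0,1,0,2,0,1,1,0,1,1,0,2,2]
Step 11: insert czd at [14, 19, 29, 30, 34] -> counters=[1,1,1,2,0,2,1,1,0,1,3,1,1,0,3,1,1,0,1,4,1,2,3,1,3,1,2,1,1,1,2,0,1,0,3,0,1,1,0,1,1,0,2,2]
Step 12: insert tl at [19, 20, 21, 24, 42] -> counters=[1,1,1,2,0,2,1,1,0,1,3,1,1,0,3,1,1,0,1,5,2,3,3,1,4,1,2,1,1,1,2,0,1,0,3,0,1,1,0,1,1,0,3,2]
Step 13: insert zm at [10, 12, 22, 39, 43] -> counters=[1,1,1,2,0,2,1,1,0,1,4,1,2,0,3,1,1,0,1,5,2,3,4,1,4,1,2,1,1,1,2,0,1,0,3,0,1,1,0,2,1,0,3,3]
Step 14: insert czd at [14, 19, 29, 30, 34] -> counters=[1,1,1,2,0,2,1,1,0,1,4,1,2,0,4,1,1,0,1,6,2,3,4,1,4,1,2,1,1,2,3,0,1,0,4,0,1,1,0,2,1,0,3,3]
Query cic: check counters[1]=1 counters[5]=2 counters[6]=1 counters[9]=1 counters[14]=4 -> maybe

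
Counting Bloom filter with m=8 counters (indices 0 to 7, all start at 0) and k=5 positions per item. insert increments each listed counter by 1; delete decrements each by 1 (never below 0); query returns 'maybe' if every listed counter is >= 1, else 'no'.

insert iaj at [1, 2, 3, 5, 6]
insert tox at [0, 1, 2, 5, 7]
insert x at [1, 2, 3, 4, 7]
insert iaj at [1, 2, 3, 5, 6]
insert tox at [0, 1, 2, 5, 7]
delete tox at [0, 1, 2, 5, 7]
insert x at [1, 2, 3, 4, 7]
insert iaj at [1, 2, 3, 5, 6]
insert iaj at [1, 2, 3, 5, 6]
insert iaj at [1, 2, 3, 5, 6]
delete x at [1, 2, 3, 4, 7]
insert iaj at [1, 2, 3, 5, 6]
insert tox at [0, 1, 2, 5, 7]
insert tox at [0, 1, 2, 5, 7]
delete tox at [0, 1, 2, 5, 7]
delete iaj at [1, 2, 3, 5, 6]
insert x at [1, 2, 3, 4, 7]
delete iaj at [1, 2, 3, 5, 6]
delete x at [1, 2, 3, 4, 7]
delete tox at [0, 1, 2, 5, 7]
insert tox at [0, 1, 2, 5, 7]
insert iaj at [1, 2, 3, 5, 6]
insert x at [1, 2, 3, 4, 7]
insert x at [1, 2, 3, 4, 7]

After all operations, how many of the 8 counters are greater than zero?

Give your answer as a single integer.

Answer: 8

Derivation:
Step 1: insert iaj at [1, 2, 3, 5, 6] -> counters=[0,1,1,1,0,1,1,0]
Step 2: insert tox at [0, 1, 2, 5, 7] -> counters=[1,2,2,1,0,2,1,1]
Step 3: insert x at [1, 2, 3, 4, 7] -> counters=[1,3,3,2,1,2,1,2]
Step 4: insert iaj at [1, 2, 3, 5, 6] -> counters=[1,4,4,3,1,3,2,2]
Step 5: insert tox at [0, 1, 2, 5, 7] -> counters=[2,5,5,3,1,4,2,3]
Step 6: delete tox at [0, 1, 2, 5, 7] -> counters=[1,4,4,3,1,3,2,2]
Step 7: insert x at [1, 2, 3, 4, 7] -> counters=[1,5,5,4,2,3,2,3]
Step 8: insert iaj at [1, 2, 3, 5, 6] -> counters=[1,6,6,5,2,4,3,3]
Step 9: insert iaj at [1, 2, 3, 5, 6] -> counters=[1,7,7,6,2,5,4,3]
Step 10: insert iaj at [1, 2, 3, 5, 6] -> counters=[1,8,8,7,2,6,5,3]
Step 11: delete x at [1, 2, 3, 4, 7] -> counters=[1,7,7,6,1,6,5,2]
Step 12: insert iaj at [1, 2, 3, 5, 6] -> counters=[1,8,8,7,1,7,6,2]
Step 13: insert tox at [0, 1, 2, 5, 7] -> counters=[2,9,9,7,1,8,6,3]
Step 14: insert tox at [0, 1, 2, 5, 7] -> counters=[3,10,10,7,1,9,6,4]
Step 15: delete tox at [0, 1, 2, 5, 7] -> counters=[2,9,9,7,1,8,6,3]
Step 16: delete iaj at [1, 2, 3, 5, 6] -> counters=[2,8,8,6,1,7,5,3]
Step 17: insert x at [1, 2, 3, 4, 7] -> counters=[2,9,9,7,2,7,5,4]
Step 18: delete iaj at [1, 2, 3, 5, 6] -> counters=[2,8,8,6,2,6,4,4]
Step 19: delete x at [1, 2, 3, 4, 7] -> counters=[2,7,7,5,1,6,4,3]
Step 20: delete tox at [0, 1, 2, 5, 7] -> counters=[1,6,6,5,1,5,4,2]
Step 21: insert tox at [0, 1, 2, 5, 7] -> counters=[2,7,7,5,1,6,4,3]
Step 22: insert iaj at [1, 2, 3, 5, 6] -> counters=[2,8,8,6,1,7,5,3]
Step 23: insert x at [1, 2, 3, 4, 7] -> counters=[2,9,9,7,2,7,5,4]
Step 24: insert x at [1, 2, 3, 4, 7] -> counters=[2,10,10,8,3,7,5,5]
Final counters=[2,10,10,8,3,7,5,5] -> 8 nonzero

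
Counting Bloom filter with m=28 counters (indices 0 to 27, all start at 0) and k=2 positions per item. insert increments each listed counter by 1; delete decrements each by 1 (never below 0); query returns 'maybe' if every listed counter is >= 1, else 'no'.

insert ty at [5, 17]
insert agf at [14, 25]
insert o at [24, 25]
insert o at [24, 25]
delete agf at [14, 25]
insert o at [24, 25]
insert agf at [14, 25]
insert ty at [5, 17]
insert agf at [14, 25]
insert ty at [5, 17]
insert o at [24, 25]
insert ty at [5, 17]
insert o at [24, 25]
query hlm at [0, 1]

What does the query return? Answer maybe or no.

Step 1: insert ty at [5, 17] -> counters=[0,0,0,0,0,1,0,0,0,0,0,0,0,0,0,0,0,1,0,0,0,0,0,0,0,0,0,0]
Step 2: insert agf at [14, 25] -> counters=[0,0,0,0,0,1,0,0,0,0,0,0,0,0,1,0,0,1,0,0,0,0,0,0,0,1,0,0]
Step 3: insert o at [24, 25] -> counters=[0,0,0,0,0,1,0,0,0,0,0,0,0,0,1,0,0,1,0,0,0,0,0,0,1,2,0,0]
Step 4: insert o at [24, 25] -> counters=[0,0,0,0,0,1,0,0,0,0,0,0,0,0,1,0,0,1,0,0,0,0,0,0,2,3,0,0]
Step 5: delete agf at [14, 25] -> counters=[0,0,0,0,0,1,0,0,0,0,0,0,0,0,0,0,0,1,0,0,0,0,0,0,2,2,0,0]
Step 6: insert o at [24, 25] -> counters=[0,0,0,0,0,1,0,0,0,0,0,0,0,0,0,0,0,1,0,0,0,0,0,0,3,3,0,0]
Step 7: insert agf at [14, 25] -> counters=[0,0,0,0,0,1,0,0,0,0,0,0,0,0,1,0,0,1,0,0,0,0,0,0,3,4,0,0]
Step 8: insert ty at [5, 17] -> counters=[0,0,0,0,0,2,0,0,0,0,0,0,0,0,1,0,0,2,0,0,0,0,0,0,3,4,0,0]
Step 9: insert agf at [14, 25] -> counters=[0,0,0,0,0,2,0,0,0,0,0,0,0,0,2,0,0,2,0,0,0,0,0,0,3,5,0,0]
Step 10: insert ty at [5, 17] -> counters=[0,0,0,0,0,3,0,0,0,0,0,0,0,0,2,0,0,3,0,0,0,0,0,0,3,5,0,0]
Step 11: insert o at [24, 25] -> counters=[0,0,0,0,0,3,0,0,0,0,0,0,0,0,2,0,0,3,0,0,0,0,0,0,4,6,0,0]
Step 12: insert ty at [5, 17] -> counters=[0,0,0,0,0,4,0,0,0,0,0,0,0,0,2,0,0,4,0,0,0,0,0,0,4,6,0,0]
Step 13: insert o at [24, 25] -> counters=[0,0,0,0,0,4,0,0,0,0,0,0,0,0,2,0,0,4,0,0,0,0,0,0,5,7,0,0]
Query hlm: check counters[0]=0 counters[1]=0 -> no

Answer: no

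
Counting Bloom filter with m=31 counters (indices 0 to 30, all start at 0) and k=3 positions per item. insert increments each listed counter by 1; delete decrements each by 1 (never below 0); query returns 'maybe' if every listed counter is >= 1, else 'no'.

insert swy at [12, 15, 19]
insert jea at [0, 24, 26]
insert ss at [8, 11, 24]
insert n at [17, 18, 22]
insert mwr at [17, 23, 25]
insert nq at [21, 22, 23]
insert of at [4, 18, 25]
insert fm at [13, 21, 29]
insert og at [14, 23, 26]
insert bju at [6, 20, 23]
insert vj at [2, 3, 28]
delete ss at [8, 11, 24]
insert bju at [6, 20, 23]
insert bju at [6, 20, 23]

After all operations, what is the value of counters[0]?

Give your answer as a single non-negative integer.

Step 1: insert swy at [12, 15, 19] -> counters=[0,0,0,0,0,0,0,0,0,0,0,0,1,0,0,1,0,0,0,1,0,0,0,0,0,0,0,0,0,0,0]
Step 2: insert jea at [0, 24, 26] -> counters=[1,0,0,0,0,0,0,0,0,0,0,0,1,0,0,1,0,0,0,1,0,0,0,0,1,0,1,0,0,0,0]
Step 3: insert ss at [8, 11, 24] -> counters=[1,0,0,0,0,0,0,0,1,0,0,1,1,0,0,1,0,0,0,1,0,0,0,0,2,0,1,0,0,0,0]
Step 4: insert n at [17, 18, 22] -> counters=[1,0,0,0,0,0,0,0,1,0,0,1,1,0,0,1,0,1,1,1,0,0,1,0,2,0,1,0,0,0,0]
Step 5: insert mwr at [17, 23, 25] -> counters=[1,0,0,0,0,0,0,0,1,0,0,1,1,0,0,1,0,2,1,1,0,0,1,1,2,1,1,0,0,0,0]
Step 6: insert nq at [21, 22, 23] -> counters=[1,0,0,0,0,0,0,0,1,0,0,1,1,0,0,1,0,2,1,1,0,1,2,2,2,1,1,0,0,0,0]
Step 7: insert of at [4, 18, 25] -> counters=[1,0,0,0,1,0,0,0,1,0,0,1,1,0,0,1,0,2,2,1,0,1,2,2,2,2,1,0,0,0,0]
Step 8: insert fm at [13, 21, 29] -> counters=[1,0,0,0,1,0,0,0,1,0,0,1,1,1,0,1,0,2,2,1,0,2,2,2,2,2,1,0,0,1,0]
Step 9: insert og at [14, 23, 26] -> counters=[1,0,0,0,1,0,0,0,1,0,0,1,1,1,1,1,0,2,2,1,0,2,2,3,2,2,2,0,0,1,0]
Step 10: insert bju at [6, 20, 23] -> counters=[1,0,0,0,1,0,1,0,1,0,0,1,1,1,1,1,0,2,2,1,1,2,2,4,2,2,2,0,0,1,0]
Step 11: insert vj at [2, 3, 28] -> counters=[1,0,1,1,1,0,1,0,1,0,0,1,1,1,1,1,0,2,2,1,1,2,2,4,2,2,2,0,1,1,0]
Step 12: delete ss at [8, 11, 24] -> counters=[1,0,1,1,1,0,1,0,0,0,0,0,1,1,1,1,0,2,2,1,1,2,2,4,1,2,2,0,1,1,0]
Step 13: insert bju at [6, 20, 23] -> counters=[1,0,1,1,1,0,2,0,0,0,0,0,1,1,1,1,0,2,2,1,2,2,2,5,1,2,2,0,1,1,0]
Step 14: insert bju at [6, 20, 23] -> counters=[1,0,1,1,1,0,3,0,0,0,0,0,1,1,1,1,0,2,2,1,3,2,2,6,1,2,2,0,1,1,0]
Final counters=[1,0,1,1,1,0,3,0,0,0,0,0,1,1,1,1,0,2,2,1,3,2,2,6,1,2,2,0,1,1,0] -> counters[0]=1

Answer: 1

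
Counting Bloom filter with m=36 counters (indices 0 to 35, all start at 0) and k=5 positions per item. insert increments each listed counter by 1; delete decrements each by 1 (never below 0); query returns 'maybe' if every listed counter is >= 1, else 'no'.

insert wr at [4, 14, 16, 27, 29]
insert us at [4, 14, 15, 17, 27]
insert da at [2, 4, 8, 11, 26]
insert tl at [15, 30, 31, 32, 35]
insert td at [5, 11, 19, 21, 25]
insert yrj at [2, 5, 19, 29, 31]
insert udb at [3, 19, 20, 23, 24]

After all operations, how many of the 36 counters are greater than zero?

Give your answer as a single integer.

Answer: 23

Derivation:
Step 1: insert wr at [4, 14, 16, 27, 29] -> counters=[0,0,0,0,1,0,0,0,0,0,0,0,0,0,1,0,1,0,0,0,0,0,0,0,0,0,0,1,0,1,0,0,0,0,0,0]
Step 2: insert us at [4, 14, 15, 17, 27] -> counters=[0,0,0,0,2,0,0,0,0,0,0,0,0,0,2,1,1,1,0,0,0,0,0,0,0,0,0,2,0,1,0,0,0,0,0,0]
Step 3: insert da at [2, 4, 8, 11, 26] -> counters=[0,0,1,0,3,0,0,0,1,0,0,1,0,0,2,1,1,1,0,0,0,0,0,0,0,0,1,2,0,1,0,0,0,0,0,0]
Step 4: insert tl at [15, 30, 31, 32, 35] -> counters=[0,0,1,0,3,0,0,0,1,0,0,1,0,0,2,2,1,1,0,0,0,0,0,0,0,0,1,2,0,1,1,1,1,0,0,1]
Step 5: insert td at [5, 11, 19, 21, 25] -> counters=[0,0,1,0,3,1,0,0,1,0,0,2,0,0,2,2,1,1,0,1,0,1,0,0,0,1,1,2,0,1,1,1,1,0,0,1]
Step 6: insert yrj at [2, 5, 19, 29, 31] -> counters=[0,0,2,0,3,2,0,0,1,0,0,2,0,0,2,2,1,1,0,2,0,1,0,0,0,1,1,2,0,2,1,2,1,0,0,1]
Step 7: insert udb at [3, 19, 20, 23, 24] -> counters=[0,0,2,1,3,2,0,0,1,0,0,2,0,0,2,2,1,1,0,3,1,1,0,1,1,1,1,2,0,2,1,2,1,0,0,1]
Final counters=[0,0,2,1,3,2,0,0,1,0,0,2,0,0,2,2,1,1,0,3,1,1,0,1,1,1,1,2,0,2,1,2,1,0,0,1] -> 23 nonzero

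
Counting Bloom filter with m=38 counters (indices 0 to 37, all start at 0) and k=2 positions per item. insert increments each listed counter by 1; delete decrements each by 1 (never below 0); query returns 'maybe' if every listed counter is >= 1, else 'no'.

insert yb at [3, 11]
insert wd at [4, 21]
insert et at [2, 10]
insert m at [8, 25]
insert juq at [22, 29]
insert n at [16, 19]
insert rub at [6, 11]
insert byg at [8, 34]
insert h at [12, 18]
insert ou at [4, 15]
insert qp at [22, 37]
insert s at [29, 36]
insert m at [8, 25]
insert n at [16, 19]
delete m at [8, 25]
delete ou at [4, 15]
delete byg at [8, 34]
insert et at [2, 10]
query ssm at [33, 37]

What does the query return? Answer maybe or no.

Step 1: insert yb at [3, 11] -> counters=[0,0,0,1,0,0,0,0,0,0,0,1,0,0,0,0,0,0,0,0,0,0,0,0,0,0,0,0,0,0,0,0,0,0,0,0,0,0]
Step 2: insert wd at [4, 21] -> counters=[0,0,0,1,1,0,0,0,0,0,0,1,0,0,0,0,0,0,0,0,0,1,0,0,0,0,0,0,0,0,0,0,0,0,0,0,0,0]
Step 3: insert et at [2, 10] -> counters=[0,0,1,1,1,0,0,0,0,0,1,1,0,0,0,0,0,0,0,0,0,1,0,0,0,0,0,0,0,0,0,0,0,0,0,0,0,0]
Step 4: insert m at [8, 25] -> counters=[0,0,1,1,1,0,0,0,1,0,1,1,0,0,0,0,0,0,0,0,0,1,0,0,0,1,0,0,0,0,0,0,0,0,0,0,0,0]
Step 5: insert juq at [22, 29] -> counters=[0,0,1,1,1,0,0,0,1,0,1,1,0,0,0,0,0,0,0,0,0,1,1,0,0,1,0,0,0,1,0,0,0,0,0,0,0,0]
Step 6: insert n at [16, 19] -> counters=[0,0,1,1,1,0,0,0,1,0,1,1,0,0,0,0,1,0,0,1,0,1,1,0,0,1,0,0,0,1,0,0,0,0,0,0,0,0]
Step 7: insert rub at [6, 11] -> counters=[0,0,1,1,1,0,1,0,1,0,1,2,0,0,0,0,1,0,0,1,0,1,1,0,0,1,0,0,0,1,0,0,0,0,0,0,0,0]
Step 8: insert byg at [8, 34] -> counters=[0,0,1,1,1,0,1,0,2,0,1,2,0,0,0,0,1,0,0,1,0,1,1,0,0,1,0,0,0,1,0,0,0,0,1,0,0,0]
Step 9: insert h at [12, 18] -> counters=[0,0,1,1,1,0,1,0,2,0,1,2,1,0,0,0,1,0,1,1,0,1,1,0,0,1,0,0,0,1,0,0,0,0,1,0,0,0]
Step 10: insert ou at [4, 15] -> counters=[0,0,1,1,2,0,1,0,2,0,1,2,1,0,0,1,1,0,1,1,0,1,1,0,0,1,0,0,0,1,0,0,0,0,1,0,0,0]
Step 11: insert qp at [22, 37] -> counters=[0,0,1,1,2,0,1,0,2,0,1,2,1,0,0,1,1,0,1,1,0,1,2,0,0,1,0,0,0,1,0,0,0,0,1,0,0,1]
Step 12: insert s at [29, 36] -> counters=[0,0,1,1,2,0,1,0,2,0,1,2,1,0,0,1,1,0,1,1,0,1,2,0,0,1,0,0,0,2,0,0,0,0,1,0,1,1]
Step 13: insert m at [8, 25] -> counters=[0,0,1,1,2,0,1,0,3,0,1,2,1,0,0,1,1,0,1,1,0,1,2,0,0,2,0,0,0,2,0,0,0,0,1,0,1,1]
Step 14: insert n at [16, 19] -> counters=[0,0,1,1,2,0,1,0,3,0,1,2,1,0,0,1,2,0,1,2,0,1,2,0,0,2,0,0,0,2,0,0,0,0,1,0,1,1]
Step 15: delete m at [8, 25] -> counters=[0,0,1,1,2,0,1,0,2,0,1,2,1,0,0,1,2,0,1,2,0,1,2,0,0,1,0,0,0,2,0,0,0,0,1,0,1,1]
Step 16: delete ou at [4, 15] -> counters=[0,0,1,1,1,0,1,0,2,0,1,2,1,0,0,0,2,0,1,2,0,1,2,0,0,1,0,0,0,2,0,0,0,0,1,0,1,1]
Step 17: delete byg at [8, 34] -> counters=[0,0,1,1,1,0,1,0,1,0,1,2,1,0,0,0,2,0,1,2,0,1,2,0,0,1,0,0,0,2,0,0,0,0,0,0,1,1]
Step 18: insert et at [2, 10] -> counters=[0,0,2,1,1,0,1,0,1,0,2,2,1,0,0,0,2,0,1,2,0,1,2,0,0,1,0,0,0,2,0,0,0,0,0,0,1,1]
Query ssm: check counters[33]=0 counters[37]=1 -> no

Answer: no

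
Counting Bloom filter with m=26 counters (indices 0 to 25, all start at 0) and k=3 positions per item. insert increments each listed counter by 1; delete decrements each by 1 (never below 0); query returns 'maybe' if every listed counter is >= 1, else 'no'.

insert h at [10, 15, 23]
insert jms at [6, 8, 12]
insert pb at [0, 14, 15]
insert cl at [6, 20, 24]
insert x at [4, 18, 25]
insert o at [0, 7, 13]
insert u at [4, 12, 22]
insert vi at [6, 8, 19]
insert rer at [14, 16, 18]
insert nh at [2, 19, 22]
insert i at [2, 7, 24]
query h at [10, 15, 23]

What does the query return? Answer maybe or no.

Answer: maybe

Derivation:
Step 1: insert h at [10, 15, 23] -> counters=[0,0,0,0,0,0,0,0,0,0,1,0,0,0,0,1,0,0,0,0,0,0,0,1,0,0]
Step 2: insert jms at [6, 8, 12] -> counters=[0,0,0,0,0,0,1,0,1,0,1,0,1,0,0,1,0,0,0,0,0,0,0,1,0,0]
Step 3: insert pb at [0, 14, 15] -> counters=[1,0,0,0,0,0,1,0,1,0,1,0,1,0,1,2,0,0,0,0,0,0,0,1,0,0]
Step 4: insert cl at [6, 20, 24] -> counters=[1,0,0,0,0,0,2,0,1,0,1,0,1,0,1,2,0,0,0,0,1,0,0,1,1,0]
Step 5: insert x at [4, 18, 25] -> counters=[1,0,0,0,1,0,2,0,1,0,1,0,1,0,1,2,0,0,1,0,1,0,0,1,1,1]
Step 6: insert o at [0, 7, 13] -> counters=[2,0,0,0,1,0,2,1,1,0,1,0,1,1,1,2,0,0,1,0,1,0,0,1,1,1]
Step 7: insert u at [4, 12, 22] -> counters=[2,0,0,0,2,0,2,1,1,0,1,0,2,1,1,2,0,0,1,0,1,0,1,1,1,1]
Step 8: insert vi at [6, 8, 19] -> counters=[2,0,0,0,2,0,3,1,2,0,1,0,2,1,1,2,0,0,1,1,1,0,1,1,1,1]
Step 9: insert rer at [14, 16, 18] -> counters=[2,0,0,0,2,0,3,1,2,0,1,0,2,1,2,2,1,0,2,1,1,0,1,1,1,1]
Step 10: insert nh at [2, 19, 22] -> counters=[2,0,1,0,2,0,3,1,2,0,1,0,2,1,2,2,1,0,2,2,1,0,2,1,1,1]
Step 11: insert i at [2, 7, 24] -> counters=[2,0,2,0,2,0,3,2,2,0,1,0,2,1,2,2,1,0,2,2,1,0,2,1,2,1]
Query h: check counters[10]=1 counters[15]=2 counters[23]=1 -> maybe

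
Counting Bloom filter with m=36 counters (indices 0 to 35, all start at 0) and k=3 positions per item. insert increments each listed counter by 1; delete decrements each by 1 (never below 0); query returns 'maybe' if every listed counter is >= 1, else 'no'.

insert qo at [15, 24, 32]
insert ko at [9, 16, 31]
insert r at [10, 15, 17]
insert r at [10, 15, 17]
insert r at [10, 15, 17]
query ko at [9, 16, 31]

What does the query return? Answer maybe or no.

Answer: maybe

Derivation:
Step 1: insert qo at [15, 24, 32] -> counters=[0,0,0,0,0,0,0,0,0,0,0,0,0,0,0,1,0,0,0,0,0,0,0,0,1,0,0,0,0,0,0,0,1,0,0,0]
Step 2: insert ko at [9, 16, 31] -> counters=[0,0,0,0,0,0,0,0,0,1,0,0,0,0,0,1,1,0,0,0,0,0,0,0,1,0,0,0,0,0,0,1,1,0,0,0]
Step 3: insert r at [10, 15, 17] -> counters=[0,0,0,0,0,0,0,0,0,1,1,0,0,0,0,2,1,1,0,0,0,0,0,0,1,0,0,0,0,0,0,1,1,0,0,0]
Step 4: insert r at [10, 15, 17] -> counters=[0,0,0,0,0,0,0,0,0,1,2,0,0,0,0,3,1,2,0,0,0,0,0,0,1,0,0,0,0,0,0,1,1,0,0,0]
Step 5: insert r at [10, 15, 17] -> counters=[0,0,0,0,0,0,0,0,0,1,3,0,0,0,0,4,1,3,0,0,0,0,0,0,1,0,0,0,0,0,0,1,1,0,0,0]
Query ko: check counters[9]=1 counters[16]=1 counters[31]=1 -> maybe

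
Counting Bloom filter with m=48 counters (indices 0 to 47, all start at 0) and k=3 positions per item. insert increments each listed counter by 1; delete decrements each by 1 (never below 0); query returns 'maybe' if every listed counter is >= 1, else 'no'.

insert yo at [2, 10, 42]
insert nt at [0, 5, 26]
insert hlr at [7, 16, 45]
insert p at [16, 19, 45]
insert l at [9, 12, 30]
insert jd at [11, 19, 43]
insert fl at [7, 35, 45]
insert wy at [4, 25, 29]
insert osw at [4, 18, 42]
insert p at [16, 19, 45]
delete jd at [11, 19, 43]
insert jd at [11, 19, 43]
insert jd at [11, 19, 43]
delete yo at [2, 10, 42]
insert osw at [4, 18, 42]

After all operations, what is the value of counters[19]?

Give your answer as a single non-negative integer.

Step 1: insert yo at [2, 10, 42] -> counters=[0,0,1,0,0,0,0,0,0,0,1,0,0,0,0,0,0,0,0,0,0,0,0,0,0,0,0,0,0,0,0,0,0,0,0,0,0,0,0,0,0,0,1,0,0,0,0,0]
Step 2: insert nt at [0, 5, 26] -> counters=[1,0,1,0,0,1,0,0,0,0,1,0,0,0,0,0,0,0,0,0,0,0,0,0,0,0,1,0,0,0,0,0,0,0,0,0,0,0,0,0,0,0,1,0,0,0,0,0]
Step 3: insert hlr at [7, 16, 45] -> counters=[1,0,1,0,0,1,0,1,0,0,1,0,0,0,0,0,1,0,0,0,0,0,0,0,0,0,1,0,0,0,0,0,0,0,0,0,0,0,0,0,0,0,1,0,0,1,0,0]
Step 4: insert p at [16, 19, 45] -> counters=[1,0,1,0,0,1,0,1,0,0,1,0,0,0,0,0,2,0,0,1,0,0,0,0,0,0,1,0,0,0,0,0,0,0,0,0,0,0,0,0,0,0,1,0,0,2,0,0]
Step 5: insert l at [9, 12, 30] -> counters=[1,0,1,0,0,1,0,1,0,1,1,0,1,0,0,0,2,0,0,1,0,0,0,0,0,0,1,0,0,0,1,0,0,0,0,0,0,0,0,0,0,0,1,0,0,2,0,0]
Step 6: insert jd at [11, 19, 43] -> counters=[1,0,1,0,0,1,0,1,0,1,1,1,1,0,0,0,2,0,0,2,0,0,0,0,0,0,1,0,0,0,1,0,0,0,0,0,0,0,0,0,0,0,1,1,0,2,0,0]
Step 7: insert fl at [7, 35, 45] -> counters=[1,0,1,0,0,1,0,2,0,1,1,1,1,0,0,0,2,0,0,2,0,0,0,0,0,0,1,0,0,0,1,0,0,0,0,1,0,0,0,0,0,0,1,1,0,3,0,0]
Step 8: insert wy at [4, 25, 29] -> counters=[1,0,1,0,1,1,0,2,0,1,1,1,1,0,0,0,2,0,0,2,0,0,0,0,0,1,1,0,0,1,1,0,0,0,0,1,0,0,0,0,0,0,1,1,0,3,0,0]
Step 9: insert osw at [4, 18, 42] -> counters=[1,0,1,0,2,1,0,2,0,1,1,1,1,0,0,0,2,0,1,2,0,0,0,0,0,1,1,0,0,1,1,0,0,0,0,1,0,0,0,0,0,0,2,1,0,3,0,0]
Step 10: insert p at [16, 19, 45] -> counters=[1,0,1,0,2,1,0,2,0,1,1,1,1,0,0,0,3,0,1,3,0,0,0,0,0,1,1,0,0,1,1,0,0,0,0,1,0,0,0,0,0,0,2,1,0,4,0,0]
Step 11: delete jd at [11, 19, 43] -> counters=[1,0,1,0,2,1,0,2,0,1,1,0,1,0,0,0,3,0,1,2,0,0,0,0,0,1,1,0,0,1,1,0,0,0,0,1,0,0,0,0,0,0,2,0,0,4,0,0]
Step 12: insert jd at [11, 19, 43] -> counters=[1,0,1,0,2,1,0,2,0,1,1,1,1,0,0,0,3,0,1,3,0,0,0,0,0,1,1,0,0,1,1,0,0,0,0,1,0,0,0,0,0,0,2,1,0,4,0,0]
Step 13: insert jd at [11, 19, 43] -> counters=[1,0,1,0,2,1,0,2,0,1,1,2,1,0,0,0,3,0,1,4,0,0,0,0,0,1,1,0,0,1,1,0,0,0,0,1,0,0,0,0,0,0,2,2,0,4,0,0]
Step 14: delete yo at [2, 10, 42] -> counters=[1,0,0,0,2,1,0,2,0,1,0,2,1,0,0,0,3,0,1,4,0,0,0,0,0,1,1,0,0,1,1,0,0,0,0,1,0,0,0,0,0,0,1,2,0,4,0,0]
Step 15: insert osw at [4, 18, 42] -> counters=[1,0,0,0,3,1,0,2,0,1,0,2,1,0,0,0,3,0,2,4,0,0,0,0,0,1,1,0,0,1,1,0,0,0,0,1,0,0,0,0,0,0,2,2,0,4,0,0]
Final counters=[1,0,0,0,3,1,0,2,0,1,0,2,1,0,0,0,3,0,2,4,0,0,0,0,0,1,1,0,0,1,1,0,0,0,0,1,0,0,0,0,0,0,2,2,0,4,0,0] -> counters[19]=4

Answer: 4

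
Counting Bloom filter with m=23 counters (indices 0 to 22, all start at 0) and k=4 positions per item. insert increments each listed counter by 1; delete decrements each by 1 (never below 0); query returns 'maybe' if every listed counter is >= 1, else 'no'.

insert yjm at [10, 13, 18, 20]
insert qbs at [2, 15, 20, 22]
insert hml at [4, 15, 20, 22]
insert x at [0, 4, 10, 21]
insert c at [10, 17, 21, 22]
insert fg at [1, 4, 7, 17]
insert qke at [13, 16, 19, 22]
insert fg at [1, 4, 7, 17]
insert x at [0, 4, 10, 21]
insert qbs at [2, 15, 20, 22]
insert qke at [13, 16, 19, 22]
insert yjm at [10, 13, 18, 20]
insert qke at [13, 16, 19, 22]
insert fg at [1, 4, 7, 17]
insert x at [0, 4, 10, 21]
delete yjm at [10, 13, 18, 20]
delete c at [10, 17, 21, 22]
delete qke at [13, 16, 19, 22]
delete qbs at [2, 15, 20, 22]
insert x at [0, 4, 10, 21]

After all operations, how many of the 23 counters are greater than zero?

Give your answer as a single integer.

Answer: 15

Derivation:
Step 1: insert yjm at [10, 13, 18, 20] -> counters=[0,0,0,0,0,0,0,0,0,0,1,0,0,1,0,0,0,0,1,0,1,0,0]
Step 2: insert qbs at [2, 15, 20, 22] -> counters=[0,0,1,0,0,0,0,0,0,0,1,0,0,1,0,1,0,0,1,0,2,0,1]
Step 3: insert hml at [4, 15, 20, 22] -> counters=[0,0,1,0,1,0,0,0,0,0,1,0,0,1,0,2,0,0,1,0,3,0,2]
Step 4: insert x at [0, 4, 10, 21] -> counters=[1,0,1,0,2,0,0,0,0,0,2,0,0,1,0,2,0,0,1,0,3,1,2]
Step 5: insert c at [10, 17, 21, 22] -> counters=[1,0,1,0,2,0,0,0,0,0,3,0,0,1,0,2,0,1,1,0,3,2,3]
Step 6: insert fg at [1, 4, 7, 17] -> counters=[1,1,1,0,3,0,0,1,0,0,3,0,0,1,0,2,0,2,1,0,3,2,3]
Step 7: insert qke at [13, 16, 19, 22] -> counters=[1,1,1,0,3,0,0,1,0,0,3,0,0,2,0,2,1,2,1,1,3,2,4]
Step 8: insert fg at [1, 4, 7, 17] -> counters=[1,2,1,0,4,0,0,2,0,0,3,0,0,2,0,2,1,3,1,1,3,2,4]
Step 9: insert x at [0, 4, 10, 21] -> counters=[2,2,1,0,5,0,0,2,0,0,4,0,0,2,0,2,1,3,1,1,3,3,4]
Step 10: insert qbs at [2, 15, 20, 22] -> counters=[2,2,2,0,5,0,0,2,0,0,4,0,0,2,0,3,1,3,1,1,4,3,5]
Step 11: insert qke at [13, 16, 19, 22] -> counters=[2,2,2,0,5,0,0,2,0,0,4,0,0,3,0,3,2,3,1,2,4,3,6]
Step 12: insert yjm at [10, 13, 18, 20] -> counters=[2,2,2,0,5,0,0,2,0,0,5,0,0,4,0,3,2,3,2,2,5,3,6]
Step 13: insert qke at [13, 16, 19, 22] -> counters=[2,2,2,0,5,0,0,2,0,0,5,0,0,5,0,3,3,3,2,3,5,3,7]
Step 14: insert fg at [1, 4, 7, 17] -> counters=[2,3,2,0,6,0,0,3,0,0,5,0,0,5,0,3,3,4,2,3,5,3,7]
Step 15: insert x at [0, 4, 10, 21] -> counters=[3,3,2,0,7,0,0,3,0,0,6,0,0,5,0,3,3,4,2,3,5,4,7]
Step 16: delete yjm at [10, 13, 18, 20] -> counters=[3,3,2,0,7,0,0,3,0,0,5,0,0,4,0,3,3,4,1,3,4,4,7]
Step 17: delete c at [10, 17, 21, 22] -> counters=[3,3,2,0,7,0,0,3,0,0,4,0,0,4,0,3,3,3,1,3,4,3,6]
Step 18: delete qke at [13, 16, 19, 22] -> counters=[3,3,2,0,7,0,0,3,0,0,4,0,0,3,0,3,2,3,1,2,4,3,5]
Step 19: delete qbs at [2, 15, 20, 22] -> counters=[3,3,1,0,7,0,0,3,0,0,4,0,0,3,0,2,2,3,1,2,3,3,4]
Step 20: insert x at [0, 4, 10, 21] -> counters=[4,3,1,0,8,0,0,3,0,0,5,0,0,3,0,2,2,3,1,2,3,4,4]
Final counters=[4,3,1,0,8,0,0,3,0,0,5,0,0,3,0,2,2,3,1,2,3,4,4] -> 15 nonzero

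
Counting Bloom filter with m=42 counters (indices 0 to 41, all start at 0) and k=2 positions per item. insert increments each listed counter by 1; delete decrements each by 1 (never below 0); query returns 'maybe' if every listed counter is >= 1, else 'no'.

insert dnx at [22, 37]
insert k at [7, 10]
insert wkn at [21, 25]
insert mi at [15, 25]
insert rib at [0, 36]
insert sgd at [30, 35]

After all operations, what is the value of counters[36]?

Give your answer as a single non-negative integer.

Answer: 1

Derivation:
Step 1: insert dnx at [22, 37] -> counters=[0,0,0,0,0,0,0,0,0,0,0,0,0,0,0,0,0,0,0,0,0,0,1,0,0,0,0,0,0,0,0,0,0,0,0,0,0,1,0,0,0,0]
Step 2: insert k at [7, 10] -> counters=[0,0,0,0,0,0,0,1,0,0,1,0,0,0,0,0,0,0,0,0,0,0,1,0,0,0,0,0,0,0,0,0,0,0,0,0,0,1,0,0,0,0]
Step 3: insert wkn at [21, 25] -> counters=[0,0,0,0,0,0,0,1,0,0,1,0,0,0,0,0,0,0,0,0,0,1,1,0,0,1,0,0,0,0,0,0,0,0,0,0,0,1,0,0,0,0]
Step 4: insert mi at [15, 25] -> counters=[0,0,0,0,0,0,0,1,0,0,1,0,0,0,0,1,0,0,0,0,0,1,1,0,0,2,0,0,0,0,0,0,0,0,0,0,0,1,0,0,0,0]
Step 5: insert rib at [0, 36] -> counters=[1,0,0,0,0,0,0,1,0,0,1,0,0,0,0,1,0,0,0,0,0,1,1,0,0,2,0,0,0,0,0,0,0,0,0,0,1,1,0,0,0,0]
Step 6: insert sgd at [30, 35] -> counters=[1,0,0,0,0,0,0,1,0,0,1,0,0,0,0,1,0,0,0,0,0,1,1,0,0,2,0,0,0,0,1,0,0,0,0,1,1,1,0,0,0,0]
Final counters=[1,0,0,0,0,0,0,1,0,0,1,0,0,0,0,1,0,0,0,0,0,1,1,0,0,2,0,0,0,0,1,0,0,0,0,1,1,1,0,0,0,0] -> counters[36]=1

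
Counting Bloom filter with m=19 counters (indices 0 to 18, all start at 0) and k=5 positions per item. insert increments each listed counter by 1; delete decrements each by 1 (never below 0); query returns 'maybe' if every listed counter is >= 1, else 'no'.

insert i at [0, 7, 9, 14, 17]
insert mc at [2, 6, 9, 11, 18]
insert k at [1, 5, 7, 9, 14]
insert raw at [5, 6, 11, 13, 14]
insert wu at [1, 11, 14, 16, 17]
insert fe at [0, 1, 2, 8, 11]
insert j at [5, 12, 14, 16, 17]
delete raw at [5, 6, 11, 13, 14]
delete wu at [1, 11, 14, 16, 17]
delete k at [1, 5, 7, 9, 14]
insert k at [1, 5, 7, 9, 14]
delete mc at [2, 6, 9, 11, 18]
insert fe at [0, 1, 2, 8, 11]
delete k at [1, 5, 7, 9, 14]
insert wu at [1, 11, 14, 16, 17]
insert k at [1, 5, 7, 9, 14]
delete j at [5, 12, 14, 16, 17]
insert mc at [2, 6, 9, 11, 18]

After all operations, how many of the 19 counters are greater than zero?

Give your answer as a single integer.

Answer: 13

Derivation:
Step 1: insert i at [0, 7, 9, 14, 17] -> counters=[1,0,0,0,0,0,0,1,0,1,0,0,0,0,1,0,0,1,0]
Step 2: insert mc at [2, 6, 9, 11, 18] -> counters=[1,0,1,0,0,0,1,1,0,2,0,1,0,0,1,0,0,1,1]
Step 3: insert k at [1, 5, 7, 9, 14] -> counters=[1,1,1,0,0,1,1,2,0,3,0,1,0,0,2,0,0,1,1]
Step 4: insert raw at [5, 6, 11, 13, 14] -> counters=[1,1,1,0,0,2,2,2,0,3,0,2,0,1,3,0,0,1,1]
Step 5: insert wu at [1, 11, 14, 16, 17] -> counters=[1,2,1,0,0,2,2,2,0,3,0,3,0,1,4,0,1,2,1]
Step 6: insert fe at [0, 1, 2, 8, 11] -> counters=[2,3,2,0,0,2,2,2,1,3,0,4,0,1,4,0,1,2,1]
Step 7: insert j at [5, 12, 14, 16, 17] -> counters=[2,3,2,0,0,3,2,2,1,3,0,4,1,1,5,0,2,3,1]
Step 8: delete raw at [5, 6, 11, 13, 14] -> counters=[2,3,2,0,0,2,1,2,1,3,0,3,1,0,4,0,2,3,1]
Step 9: delete wu at [1, 11, 14, 16, 17] -> counters=[2,2,2,0,0,2,1,2,1,3,0,2,1,0,3,0,1,2,1]
Step 10: delete k at [1, 5, 7, 9, 14] -> counters=[2,1,2,0,0,1,1,1,1,2,0,2,1,0,2,0,1,2,1]
Step 11: insert k at [1, 5, 7, 9, 14] -> counters=[2,2,2,0,0,2,1,2,1,3,0,2,1,0,3,0,1,2,1]
Step 12: delete mc at [2, 6, 9, 11, 18] -> counters=[2,2,1,0,0,2,0,2,1,2,0,1,1,0,3,0,1,2,0]
Step 13: insert fe at [0, 1, 2, 8, 11] -> counters=[3,3,2,0,0,2,0,2,2,2,0,2,1,0,3,0,1,2,0]
Step 14: delete k at [1, 5, 7, 9, 14] -> counters=[3,2,2,0,0,1,0,1,2,1,0,2,1,0,2,0,1,2,0]
Step 15: insert wu at [1, 11, 14, 16, 17] -> counters=[3,3,2,0,0,1,0,1,2,1,0,3,1,0,3,0,2,3,0]
Step 16: insert k at [1, 5, 7, 9, 14] -> counters=[3,4,2,0,0,2,0,2,2,2,0,3,1,0,4,0,2,3,0]
Step 17: delete j at [5, 12, 14, 16, 17] -> counters=[3,4,2,0,0,1,0,2,2,2,0,3,0,0,3,0,1,2,0]
Step 18: insert mc at [2, 6, 9, 11, 18] -> counters=[3,4,3,0,0,1,1,2,2,3,0,4,0,0,3,0,1,2,1]
Final counters=[3,4,3,0,0,1,1,2,2,3,0,4,0,0,3,0,1,2,1] -> 13 nonzero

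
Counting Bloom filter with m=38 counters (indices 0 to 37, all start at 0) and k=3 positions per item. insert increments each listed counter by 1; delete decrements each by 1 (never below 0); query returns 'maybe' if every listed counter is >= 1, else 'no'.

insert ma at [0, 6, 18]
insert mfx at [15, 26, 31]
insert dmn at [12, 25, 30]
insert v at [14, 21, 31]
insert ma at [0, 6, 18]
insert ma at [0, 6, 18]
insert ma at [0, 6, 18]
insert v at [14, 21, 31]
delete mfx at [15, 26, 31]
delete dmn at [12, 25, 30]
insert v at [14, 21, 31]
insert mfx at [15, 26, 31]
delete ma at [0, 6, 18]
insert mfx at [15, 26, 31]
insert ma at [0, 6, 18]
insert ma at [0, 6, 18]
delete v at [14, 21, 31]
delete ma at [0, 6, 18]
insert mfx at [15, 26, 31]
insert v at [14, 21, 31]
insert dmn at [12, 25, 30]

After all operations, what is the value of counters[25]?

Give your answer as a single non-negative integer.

Step 1: insert ma at [0, 6, 18] -> counters=[1,0,0,0,0,0,1,0,0,0,0,0,0,0,0,0,0,0,1,0,0,0,0,0,0,0,0,0,0,0,0,0,0,0,0,0,0,0]
Step 2: insert mfx at [15, 26, 31] -> counters=[1,0,0,0,0,0,1,0,0,0,0,0,0,0,0,1,0,0,1,0,0,0,0,0,0,0,1,0,0,0,0,1,0,0,0,0,0,0]
Step 3: insert dmn at [12, 25, 30] -> counters=[1,0,0,0,0,0,1,0,0,0,0,0,1,0,0,1,0,0,1,0,0,0,0,0,0,1,1,0,0,0,1,1,0,0,0,0,0,0]
Step 4: insert v at [14, 21, 31] -> counters=[1,0,0,0,0,0,1,0,0,0,0,0,1,0,1,1,0,0,1,0,0,1,0,0,0,1,1,0,0,0,1,2,0,0,0,0,0,0]
Step 5: insert ma at [0, 6, 18] -> counters=[2,0,0,0,0,0,2,0,0,0,0,0,1,0,1,1,0,0,2,0,0,1,0,0,0,1,1,0,0,0,1,2,0,0,0,0,0,0]
Step 6: insert ma at [0, 6, 18] -> counters=[3,0,0,0,0,0,3,0,0,0,0,0,1,0,1,1,0,0,3,0,0,1,0,0,0,1,1,0,0,0,1,2,0,0,0,0,0,0]
Step 7: insert ma at [0, 6, 18] -> counters=[4,0,0,0,0,0,4,0,0,0,0,0,1,0,1,1,0,0,4,0,0,1,0,0,0,1,1,0,0,0,1,2,0,0,0,0,0,0]
Step 8: insert v at [14, 21, 31] -> counters=[4,0,0,0,0,0,4,0,0,0,0,0,1,0,2,1,0,0,4,0,0,2,0,0,0,1,1,0,0,0,1,3,0,0,0,0,0,0]
Step 9: delete mfx at [15, 26, 31] -> counters=[4,0,0,0,0,0,4,0,0,0,0,0,1,0,2,0,0,0,4,0,0,2,0,0,0,1,0,0,0,0,1,2,0,0,0,0,0,0]
Step 10: delete dmn at [12, 25, 30] -> counters=[4,0,0,0,0,0,4,0,0,0,0,0,0,0,2,0,0,0,4,0,0,2,0,0,0,0,0,0,0,0,0,2,0,0,0,0,0,0]
Step 11: insert v at [14, 21, 31] -> counters=[4,0,0,0,0,0,4,0,0,0,0,0,0,0,3,0,0,0,4,0,0,3,0,0,0,0,0,0,0,0,0,3,0,0,0,0,0,0]
Step 12: insert mfx at [15, 26, 31] -> counters=[4,0,0,0,0,0,4,0,0,0,0,0,0,0,3,1,0,0,4,0,0,3,0,0,0,0,1,0,0,0,0,4,0,0,0,0,0,0]
Step 13: delete ma at [0, 6, 18] -> counters=[3,0,0,0,0,0,3,0,0,0,0,0,0,0,3,1,0,0,3,0,0,3,0,0,0,0,1,0,0,0,0,4,0,0,0,0,0,0]
Step 14: insert mfx at [15, 26, 31] -> counters=[3,0,0,0,0,0,3,0,0,0,0,0,0,0,3,2,0,0,3,0,0,3,0,0,0,0,2,0,0,0,0,5,0,0,0,0,0,0]
Step 15: insert ma at [0, 6, 18] -> counters=[4,0,0,0,0,0,4,0,0,0,0,0,0,0,3,2,0,0,4,0,0,3,0,0,0,0,2,0,0,0,0,5,0,0,0,0,0,0]
Step 16: insert ma at [0, 6, 18] -> counters=[5,0,0,0,0,0,5,0,0,0,0,0,0,0,3,2,0,0,5,0,0,3,0,0,0,0,2,0,0,0,0,5,0,0,0,0,0,0]
Step 17: delete v at [14, 21, 31] -> counters=[5,0,0,0,0,0,5,0,0,0,0,0,0,0,2,2,0,0,5,0,0,2,0,0,0,0,2,0,0,0,0,4,0,0,0,0,0,0]
Step 18: delete ma at [0, 6, 18] -> counters=[4,0,0,0,0,0,4,0,0,0,0,0,0,0,2,2,0,0,4,0,0,2,0,0,0,0,2,0,0,0,0,4,0,0,0,0,0,0]
Step 19: insert mfx at [15, 26, 31] -> counters=[4,0,0,0,0,0,4,0,0,0,0,0,0,0,2,3,0,0,4,0,0,2,0,0,0,0,3,0,0,0,0,5,0,0,0,0,0,0]
Step 20: insert v at [14, 21, 31] -> counters=[4,0,0,0,0,0,4,0,0,0,0,0,0,0,3,3,0,0,4,0,0,3,0,0,0,0,3,0,0,0,0,6,0,0,0,0,0,0]
Step 21: insert dmn at [12, 25, 30] -> counters=[4,0,0,0,0,0,4,0,0,0,0,0,1,0,3,3,0,0,4,0,0,3,0,0,0,1,3,0,0,0,1,6,0,0,0,0,0,0]
Final counters=[4,0,0,0,0,0,4,0,0,0,0,0,1,0,3,3,0,0,4,0,0,3,0,0,0,1,3,0,0,0,1,6,0,0,0,0,0,0] -> counters[25]=1

Answer: 1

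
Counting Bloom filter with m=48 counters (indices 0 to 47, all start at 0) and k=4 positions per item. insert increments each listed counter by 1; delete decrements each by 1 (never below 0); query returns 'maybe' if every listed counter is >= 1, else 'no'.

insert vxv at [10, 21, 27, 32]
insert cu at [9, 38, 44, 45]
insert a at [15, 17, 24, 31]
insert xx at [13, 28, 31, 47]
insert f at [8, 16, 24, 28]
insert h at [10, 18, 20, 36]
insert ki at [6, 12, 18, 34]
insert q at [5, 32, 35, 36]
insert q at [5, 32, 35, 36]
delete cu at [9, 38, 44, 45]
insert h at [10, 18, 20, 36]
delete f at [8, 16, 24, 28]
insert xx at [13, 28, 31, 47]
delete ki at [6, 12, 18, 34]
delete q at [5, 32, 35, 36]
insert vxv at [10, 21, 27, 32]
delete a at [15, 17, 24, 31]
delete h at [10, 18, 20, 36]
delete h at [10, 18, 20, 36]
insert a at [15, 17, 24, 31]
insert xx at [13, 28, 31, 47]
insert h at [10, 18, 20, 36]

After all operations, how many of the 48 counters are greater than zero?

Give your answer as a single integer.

Step 1: insert vxv at [10, 21, 27, 32] -> counters=[0,0,0,0,0,0,0,0,0,0,1,0,0,0,0,0,0,0,0,0,0,1,0,0,0,0,0,1,0,0,0,0,1,0,0,0,0,0,0,0,0,0,0,0,0,0,0,0]
Step 2: insert cu at [9, 38, 44, 45] -> counters=[0,0,0,0,0,0,0,0,0,1,1,0,0,0,0,0,0,0,0,0,0,1,0,0,0,0,0,1,0,0,0,0,1,0,0,0,0,0,1,0,0,0,0,0,1,1,0,0]
Step 3: insert a at [15, 17, 24, 31] -> counters=[0,0,0,0,0,0,0,0,0,1,1,0,0,0,0,1,0,1,0,0,0,1,0,0,1,0,0,1,0,0,0,1,1,0,0,0,0,0,1,0,0,0,0,0,1,1,0,0]
Step 4: insert xx at [13, 28, 31, 47] -> counters=[0,0,0,0,0,0,0,0,0,1,1,0,0,1,0,1,0,1,0,0,0,1,0,0,1,0,0,1,1,0,0,2,1,0,0,0,0,0,1,0,0,0,0,0,1,1,0,1]
Step 5: insert f at [8, 16, 24, 28] -> counters=[0,0,0,0,0,0,0,0,1,1,1,0,0,1,0,1,1,1,0,0,0,1,0,0,2,0,0,1,2,0,0,2,1,0,0,0,0,0,1,0,0,0,0,0,1,1,0,1]
Step 6: insert h at [10, 18, 20, 36] -> counters=[0,0,0,0,0,0,0,0,1,1,2,0,0,1,0,1,1,1,1,0,1,1,0,0,2,0,0,1,2,0,0,2,1,0,0,0,1,0,1,0,0,0,0,0,1,1,0,1]
Step 7: insert ki at [6, 12, 18, 34] -> counters=[0,0,0,0,0,0,1,0,1,1,2,0,1,1,0,1,1,1,2,0,1,1,0,0,2,0,0,1,2,0,0,2,1,0,1,0,1,0,1,0,0,0,0,0,1,1,0,1]
Step 8: insert q at [5, 32, 35, 36] -> counters=[0,0,0,0,0,1,1,0,1,1,2,0,1,1,0,1,1,1,2,0,1,1,0,0,2,0,0,1,2,0,0,2,2,0,1,1,2,0,1,0,0,0,0,0,1,1,0,1]
Step 9: insert q at [5, 32, 35, 36] -> counters=[0,0,0,0,0,2,1,0,1,1,2,0,1,1,0,1,1,1,2,0,1,1,0,0,2,0,0,1,2,0,0,2,3,0,1,2,3,0,1,0,0,0,0,0,1,1,0,1]
Step 10: delete cu at [9, 38, 44, 45] -> counters=[0,0,0,0,0,2,1,0,1,0,2,0,1,1,0,1,1,1,2,0,1,1,0,0,2,0,0,1,2,0,0,2,3,0,1,2,3,0,0,0,0,0,0,0,0,0,0,1]
Step 11: insert h at [10, 18, 20, 36] -> counters=[0,0,0,0,0,2,1,0,1,0,3,0,1,1,0,1,1,1,3,0,2,1,0,0,2,0,0,1,2,0,0,2,3,0,1,2,4,0,0,0,0,0,0,0,0,0,0,1]
Step 12: delete f at [8, 16, 24, 28] -> counters=[0,0,0,0,0,2,1,0,0,0,3,0,1,1,0,1,0,1,3,0,2,1,0,0,1,0,0,1,1,0,0,2,3,0,1,2,4,0,0,0,0,0,0,0,0,0,0,1]
Step 13: insert xx at [13, 28, 31, 47] -> counters=[0,0,0,0,0,2,1,0,0,0,3,0,1,2,0,1,0,1,3,0,2,1,0,0,1,0,0,1,2,0,0,3,3,0,1,2,4,0,0,0,0,0,0,0,0,0,0,2]
Step 14: delete ki at [6, 12, 18, 34] -> counters=[0,0,0,0,0,2,0,0,0,0,3,0,0,2,0,1,0,1,2,0,2,1,0,0,1,0,0,1,2,0,0,3,3,0,0,2,4,0,0,0,0,0,0,0,0,0,0,2]
Step 15: delete q at [5, 32, 35, 36] -> counters=[0,0,0,0,0,1,0,0,0,0,3,0,0,2,0,1,0,1,2,0,2,1,0,0,1,0,0,1,2,0,0,3,2,0,0,1,3,0,0,0,0,0,0,0,0,0,0,2]
Step 16: insert vxv at [10, 21, 27, 32] -> counters=[0,0,0,0,0,1,0,0,0,0,4,0,0,2,0,1,0,1,2,0,2,2,0,0,1,0,0,2,2,0,0,3,3,0,0,1,3,0,0,0,0,0,0,0,0,0,0,2]
Step 17: delete a at [15, 17, 24, 31] -> counters=[0,0,0,0,0,1,0,0,0,0,4,0,0,2,0,0,0,0,2,0,2,2,0,0,0,0,0,2,2,0,0,2,3,0,0,1,3,0,0,0,0,0,0,0,0,0,0,2]
Step 18: delete h at [10, 18, 20, 36] -> counters=[0,0,0,0,0,1,0,0,0,0,3,0,0,2,0,0,0,0,1,0,1,2,0,0,0,0,0,2,2,0,0,2,3,0,0,1,2,0,0,0,0,0,0,0,0,0,0,2]
Step 19: delete h at [10, 18, 20, 36] -> counters=[0,0,0,0,0,1,0,0,0,0,2,0,0,2,0,0,0,0,0,0,0,2,0,0,0,0,0,2,2,0,0,2,3,0,0,1,1,0,0,0,0,0,0,0,0,0,0,2]
Step 20: insert a at [15, 17, 24, 31] -> counters=[0,0,0,0,0,1,0,0,0,0,2,0,0,2,0,1,0,1,0,0,0,2,0,0,1,0,0,2,2,0,0,3,3,0,0,1,1,0,0,0,0,0,0,0,0,0,0,2]
Step 21: insert xx at [13, 28, 31, 47] -> counters=[0,0,0,0,0,1,0,0,0,0,2,0,0,3,0,1,0,1,0,0,0,2,0,0,1,0,0,2,3,0,0,4,3,0,0,1,1,0,0,0,0,0,0,0,0,0,0,3]
Step 22: insert h at [10, 18, 20, 36] -> counters=[0,0,0,0,0,1,0,0,0,0,3,0,0,3,0,1,0,1,1,0,1,2,0,0,1,0,0,2,3,0,0,4,3,0,0,1,2,0,0,0,0,0,0,0,0,0,0,3]
Final counters=[0,0,0,0,0,1,0,0,0,0,3,0,0,3,0,1,0,1,1,0,1,2,0,0,1,0,0,2,3,0,0,4,3,0,0,1,2,0,0,0,0,0,0,0,0,0,0,3] -> 16 nonzero

Answer: 16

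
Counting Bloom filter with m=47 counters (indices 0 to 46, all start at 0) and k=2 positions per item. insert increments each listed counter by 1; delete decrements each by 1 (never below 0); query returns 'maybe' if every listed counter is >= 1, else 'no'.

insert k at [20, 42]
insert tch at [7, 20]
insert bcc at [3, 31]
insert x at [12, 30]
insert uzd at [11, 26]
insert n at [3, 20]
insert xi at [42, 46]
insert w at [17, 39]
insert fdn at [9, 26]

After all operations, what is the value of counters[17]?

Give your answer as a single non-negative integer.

Step 1: insert k at [20, 42] -> counters=[0,0,0,0,0,0,0,0,0,0,0,0,0,0,0,0,0,0,0,0,1,0,0,0,0,0,0,0,0,0,0,0,0,0,0,0,0,0,0,0,0,0,1,0,0,0,0]
Step 2: insert tch at [7, 20] -> counters=[0,0,0,0,0,0,0,1,0,0,0,0,0,0,0,0,0,0,0,0,2,0,0,0,0,0,0,0,0,0,0,0,0,0,0,0,0,0,0,0,0,0,1,0,0,0,0]
Step 3: insert bcc at [3, 31] -> counters=[0,0,0,1,0,0,0,1,0,0,0,0,0,0,0,0,0,0,0,0,2,0,0,0,0,0,0,0,0,0,0,1,0,0,0,0,0,0,0,0,0,0,1,0,0,0,0]
Step 4: insert x at [12, 30] -> counters=[0,0,0,1,0,0,0,1,0,0,0,0,1,0,0,0,0,0,0,0,2,0,0,0,0,0,0,0,0,0,1,1,0,0,0,0,0,0,0,0,0,0,1,0,0,0,0]
Step 5: insert uzd at [11, 26] -> counters=[0,0,0,1,0,0,0,1,0,0,0,1,1,0,0,0,0,0,0,0,2,0,0,0,0,0,1,0,0,0,1,1,0,0,0,0,0,0,0,0,0,0,1,0,0,0,0]
Step 6: insert n at [3, 20] -> counters=[0,0,0,2,0,0,0,1,0,0,0,1,1,0,0,0,0,0,0,0,3,0,0,0,0,0,1,0,0,0,1,1,0,0,0,0,0,0,0,0,0,0,1,0,0,0,0]
Step 7: insert xi at [42, 46] -> counters=[0,0,0,2,0,0,0,1,0,0,0,1,1,0,0,0,0,0,0,0,3,0,0,0,0,0,1,0,0,0,1,1,0,0,0,0,0,0,0,0,0,0,2,0,0,0,1]
Step 8: insert w at [17, 39] -> counters=[0,0,0,2,0,0,0,1,0,0,0,1,1,0,0,0,0,1,0,0,3,0,0,0,0,0,1,0,0,0,1,1,0,0,0,0,0,0,0,1,0,0,2,0,0,0,1]
Step 9: insert fdn at [9, 26] -> counters=[0,0,0,2,0,0,0,1,0,1,0,1,1,0,0,0,0,1,0,0,3,0,0,0,0,0,2,0,0,0,1,1,0,0,0,0,0,0,0,1,0,0,2,0,0,0,1]
Final counters=[0,0,0,2,0,0,0,1,0,1,0,1,1,0,0,0,0,1,0,0,3,0,0,0,0,0,2,0,0,0,1,1,0,0,0,0,0,0,0,1,0,0,2,0,0,0,1] -> counters[17]=1

Answer: 1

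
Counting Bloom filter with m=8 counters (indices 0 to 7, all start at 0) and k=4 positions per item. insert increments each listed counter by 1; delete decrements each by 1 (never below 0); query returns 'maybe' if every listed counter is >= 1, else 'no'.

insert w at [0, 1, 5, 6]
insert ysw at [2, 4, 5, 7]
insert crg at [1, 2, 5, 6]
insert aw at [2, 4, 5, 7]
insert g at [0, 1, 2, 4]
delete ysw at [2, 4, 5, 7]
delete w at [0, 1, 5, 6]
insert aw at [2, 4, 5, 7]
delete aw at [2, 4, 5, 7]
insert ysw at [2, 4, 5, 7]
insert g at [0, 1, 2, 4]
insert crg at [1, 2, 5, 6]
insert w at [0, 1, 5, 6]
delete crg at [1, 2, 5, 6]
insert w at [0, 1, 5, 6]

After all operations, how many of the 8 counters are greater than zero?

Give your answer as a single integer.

Answer: 7

Derivation:
Step 1: insert w at [0, 1, 5, 6] -> counters=[1,1,0,0,0,1,1,0]
Step 2: insert ysw at [2, 4, 5, 7] -> counters=[1,1,1,0,1,2,1,1]
Step 3: insert crg at [1, 2, 5, 6] -> counters=[1,2,2,0,1,3,2,1]
Step 4: insert aw at [2, 4, 5, 7] -> counters=[1,2,3,0,2,4,2,2]
Step 5: insert g at [0, 1, 2, 4] -> counters=[2,3,4,0,3,4,2,2]
Step 6: delete ysw at [2, 4, 5, 7] -> counters=[2,3,3,0,2,3,2,1]
Step 7: delete w at [0, 1, 5, 6] -> counters=[1,2,3,0,2,2,1,1]
Step 8: insert aw at [2, 4, 5, 7] -> counters=[1,2,4,0,3,3,1,2]
Step 9: delete aw at [2, 4, 5, 7] -> counters=[1,2,3,0,2,2,1,1]
Step 10: insert ysw at [2, 4, 5, 7] -> counters=[1,2,4,0,3,3,1,2]
Step 11: insert g at [0, 1, 2, 4] -> counters=[2,3,5,0,4,3,1,2]
Step 12: insert crg at [1, 2, 5, 6] -> counters=[2,4,6,0,4,4,2,2]
Step 13: insert w at [0, 1, 5, 6] -> counters=[3,5,6,0,4,5,3,2]
Step 14: delete crg at [1, 2, 5, 6] -> counters=[3,4,5,0,4,4,2,2]
Step 15: insert w at [0, 1, 5, 6] -> counters=[4,5,5,0,4,5,3,2]
Final counters=[4,5,5,0,4,5,3,2] -> 7 nonzero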